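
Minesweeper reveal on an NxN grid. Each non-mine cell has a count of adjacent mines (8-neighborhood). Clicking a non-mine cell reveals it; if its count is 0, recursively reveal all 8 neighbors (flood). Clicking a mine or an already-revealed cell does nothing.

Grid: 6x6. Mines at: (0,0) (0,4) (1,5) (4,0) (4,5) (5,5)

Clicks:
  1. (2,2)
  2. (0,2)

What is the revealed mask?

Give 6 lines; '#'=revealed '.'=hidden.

Click 1 (2,2) count=0: revealed 26 new [(0,1) (0,2) (0,3) (1,0) (1,1) (1,2) (1,3) (1,4) (2,0) (2,1) (2,2) (2,3) (2,4) (3,0) (3,1) (3,2) (3,3) (3,4) (4,1) (4,2) (4,3) (4,4) (5,1) (5,2) (5,3) (5,4)] -> total=26
Click 2 (0,2) count=0: revealed 0 new [(none)] -> total=26

Answer: .###..
#####.
#####.
#####.
.####.
.####.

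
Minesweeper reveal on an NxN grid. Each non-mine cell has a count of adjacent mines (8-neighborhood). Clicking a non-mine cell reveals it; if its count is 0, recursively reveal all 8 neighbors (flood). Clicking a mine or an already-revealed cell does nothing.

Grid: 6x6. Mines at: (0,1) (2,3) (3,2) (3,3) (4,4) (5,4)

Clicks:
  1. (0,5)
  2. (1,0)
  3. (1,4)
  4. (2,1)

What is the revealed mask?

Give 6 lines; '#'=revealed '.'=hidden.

Answer: ..####
#.####
.#..##
....##
......
......

Derivation:
Click 1 (0,5) count=0: revealed 12 new [(0,2) (0,3) (0,4) (0,5) (1,2) (1,3) (1,4) (1,5) (2,4) (2,5) (3,4) (3,5)] -> total=12
Click 2 (1,0) count=1: revealed 1 new [(1,0)] -> total=13
Click 3 (1,4) count=1: revealed 0 new [(none)] -> total=13
Click 4 (2,1) count=1: revealed 1 new [(2,1)] -> total=14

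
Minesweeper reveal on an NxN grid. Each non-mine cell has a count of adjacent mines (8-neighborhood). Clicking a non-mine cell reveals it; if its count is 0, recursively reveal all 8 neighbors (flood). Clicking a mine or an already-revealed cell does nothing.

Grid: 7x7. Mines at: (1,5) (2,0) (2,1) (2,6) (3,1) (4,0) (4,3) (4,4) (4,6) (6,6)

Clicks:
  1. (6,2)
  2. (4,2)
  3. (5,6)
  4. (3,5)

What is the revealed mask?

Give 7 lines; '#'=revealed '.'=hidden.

Answer: .......
.......
.......
.....#.
..#....
#######
######.

Derivation:
Click 1 (6,2) count=0: revealed 12 new [(5,0) (5,1) (5,2) (5,3) (5,4) (5,5) (6,0) (6,1) (6,2) (6,3) (6,4) (6,5)] -> total=12
Click 2 (4,2) count=2: revealed 1 new [(4,2)] -> total=13
Click 3 (5,6) count=2: revealed 1 new [(5,6)] -> total=14
Click 4 (3,5) count=3: revealed 1 new [(3,5)] -> total=15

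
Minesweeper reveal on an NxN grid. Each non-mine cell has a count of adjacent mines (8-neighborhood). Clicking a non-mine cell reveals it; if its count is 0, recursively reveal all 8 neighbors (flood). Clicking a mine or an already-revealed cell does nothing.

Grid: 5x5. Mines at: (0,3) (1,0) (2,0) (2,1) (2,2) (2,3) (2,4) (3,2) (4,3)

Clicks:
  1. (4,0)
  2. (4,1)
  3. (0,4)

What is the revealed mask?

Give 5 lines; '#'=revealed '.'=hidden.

Answer: ....#
.....
.....
##...
##...

Derivation:
Click 1 (4,0) count=0: revealed 4 new [(3,0) (3,1) (4,0) (4,1)] -> total=4
Click 2 (4,1) count=1: revealed 0 new [(none)] -> total=4
Click 3 (0,4) count=1: revealed 1 new [(0,4)] -> total=5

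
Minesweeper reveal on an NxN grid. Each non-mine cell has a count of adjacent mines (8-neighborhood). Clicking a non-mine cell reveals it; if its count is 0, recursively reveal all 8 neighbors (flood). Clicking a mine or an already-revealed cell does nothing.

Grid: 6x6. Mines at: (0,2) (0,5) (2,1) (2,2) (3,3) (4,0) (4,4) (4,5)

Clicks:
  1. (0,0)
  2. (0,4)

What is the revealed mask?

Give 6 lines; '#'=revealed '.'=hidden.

Answer: ##..#.
##....
......
......
......
......

Derivation:
Click 1 (0,0) count=0: revealed 4 new [(0,0) (0,1) (1,0) (1,1)] -> total=4
Click 2 (0,4) count=1: revealed 1 new [(0,4)] -> total=5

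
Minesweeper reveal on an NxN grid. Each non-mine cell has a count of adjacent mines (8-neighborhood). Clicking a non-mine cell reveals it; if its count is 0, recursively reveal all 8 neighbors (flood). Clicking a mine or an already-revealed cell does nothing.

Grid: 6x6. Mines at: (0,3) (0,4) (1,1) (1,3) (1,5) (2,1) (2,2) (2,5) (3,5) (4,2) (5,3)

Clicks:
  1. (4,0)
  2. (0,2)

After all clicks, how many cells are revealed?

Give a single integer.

Click 1 (4,0) count=0: revealed 6 new [(3,0) (3,1) (4,0) (4,1) (5,0) (5,1)] -> total=6
Click 2 (0,2) count=3: revealed 1 new [(0,2)] -> total=7

Answer: 7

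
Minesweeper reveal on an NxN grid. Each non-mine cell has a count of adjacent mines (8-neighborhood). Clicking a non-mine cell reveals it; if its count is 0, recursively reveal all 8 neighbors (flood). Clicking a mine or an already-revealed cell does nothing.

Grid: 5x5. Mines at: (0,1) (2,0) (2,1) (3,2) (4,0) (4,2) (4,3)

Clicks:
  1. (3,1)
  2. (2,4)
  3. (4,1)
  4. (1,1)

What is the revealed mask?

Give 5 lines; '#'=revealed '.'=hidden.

Click 1 (3,1) count=5: revealed 1 new [(3,1)] -> total=1
Click 2 (2,4) count=0: revealed 11 new [(0,2) (0,3) (0,4) (1,2) (1,3) (1,4) (2,2) (2,3) (2,4) (3,3) (3,4)] -> total=12
Click 3 (4,1) count=3: revealed 1 new [(4,1)] -> total=13
Click 4 (1,1) count=3: revealed 1 new [(1,1)] -> total=14

Answer: ..###
.####
..###
.#.##
.#...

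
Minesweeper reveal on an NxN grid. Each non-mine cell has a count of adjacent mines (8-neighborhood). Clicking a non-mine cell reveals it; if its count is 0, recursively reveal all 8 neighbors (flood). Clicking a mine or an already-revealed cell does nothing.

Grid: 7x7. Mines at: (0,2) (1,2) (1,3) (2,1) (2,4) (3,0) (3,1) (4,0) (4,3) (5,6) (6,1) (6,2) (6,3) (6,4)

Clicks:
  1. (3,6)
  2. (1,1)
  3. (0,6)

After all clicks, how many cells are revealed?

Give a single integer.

Answer: 13

Derivation:
Click 1 (3,6) count=0: revealed 12 new [(0,4) (0,5) (0,6) (1,4) (1,5) (1,6) (2,5) (2,6) (3,5) (3,6) (4,5) (4,6)] -> total=12
Click 2 (1,1) count=3: revealed 1 new [(1,1)] -> total=13
Click 3 (0,6) count=0: revealed 0 new [(none)] -> total=13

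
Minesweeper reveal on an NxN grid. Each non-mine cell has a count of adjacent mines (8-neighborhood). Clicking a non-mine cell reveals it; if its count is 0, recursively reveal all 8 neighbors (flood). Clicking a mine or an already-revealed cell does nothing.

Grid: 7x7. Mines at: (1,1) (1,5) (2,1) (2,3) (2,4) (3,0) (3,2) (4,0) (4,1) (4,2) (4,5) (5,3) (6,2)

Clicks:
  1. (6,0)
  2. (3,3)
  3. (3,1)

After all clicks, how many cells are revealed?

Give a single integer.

Answer: 6

Derivation:
Click 1 (6,0) count=0: revealed 4 new [(5,0) (5,1) (6,0) (6,1)] -> total=4
Click 2 (3,3) count=4: revealed 1 new [(3,3)] -> total=5
Click 3 (3,1) count=6: revealed 1 new [(3,1)] -> total=6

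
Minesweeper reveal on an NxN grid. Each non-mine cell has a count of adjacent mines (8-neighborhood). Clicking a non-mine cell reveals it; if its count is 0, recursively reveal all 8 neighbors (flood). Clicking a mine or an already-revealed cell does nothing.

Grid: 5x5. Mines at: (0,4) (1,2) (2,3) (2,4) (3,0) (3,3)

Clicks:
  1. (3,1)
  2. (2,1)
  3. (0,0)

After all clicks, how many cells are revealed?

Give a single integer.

Click 1 (3,1) count=1: revealed 1 new [(3,1)] -> total=1
Click 2 (2,1) count=2: revealed 1 new [(2,1)] -> total=2
Click 3 (0,0) count=0: revealed 5 new [(0,0) (0,1) (1,0) (1,1) (2,0)] -> total=7

Answer: 7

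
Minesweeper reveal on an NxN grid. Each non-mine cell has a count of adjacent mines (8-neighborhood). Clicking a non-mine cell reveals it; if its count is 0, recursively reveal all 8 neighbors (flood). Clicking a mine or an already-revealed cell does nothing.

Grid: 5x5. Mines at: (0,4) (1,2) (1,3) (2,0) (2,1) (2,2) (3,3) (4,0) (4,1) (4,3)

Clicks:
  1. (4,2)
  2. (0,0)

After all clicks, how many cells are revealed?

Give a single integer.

Click 1 (4,2) count=3: revealed 1 new [(4,2)] -> total=1
Click 2 (0,0) count=0: revealed 4 new [(0,0) (0,1) (1,0) (1,1)] -> total=5

Answer: 5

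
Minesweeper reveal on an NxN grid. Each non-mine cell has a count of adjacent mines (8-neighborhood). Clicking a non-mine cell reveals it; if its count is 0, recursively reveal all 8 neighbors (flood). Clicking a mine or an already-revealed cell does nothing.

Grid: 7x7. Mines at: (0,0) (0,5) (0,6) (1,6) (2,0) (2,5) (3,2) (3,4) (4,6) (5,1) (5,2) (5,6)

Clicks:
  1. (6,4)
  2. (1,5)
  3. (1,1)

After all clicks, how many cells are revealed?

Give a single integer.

Answer: 11

Derivation:
Click 1 (6,4) count=0: revealed 9 new [(4,3) (4,4) (4,5) (5,3) (5,4) (5,5) (6,3) (6,4) (6,5)] -> total=9
Click 2 (1,5) count=4: revealed 1 new [(1,5)] -> total=10
Click 3 (1,1) count=2: revealed 1 new [(1,1)] -> total=11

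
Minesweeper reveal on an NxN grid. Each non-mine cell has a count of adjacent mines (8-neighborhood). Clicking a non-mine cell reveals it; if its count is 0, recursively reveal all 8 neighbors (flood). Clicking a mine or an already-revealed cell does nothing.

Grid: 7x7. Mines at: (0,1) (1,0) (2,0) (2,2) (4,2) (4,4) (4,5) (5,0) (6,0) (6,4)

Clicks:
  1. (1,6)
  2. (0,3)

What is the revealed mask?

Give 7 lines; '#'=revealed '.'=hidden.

Click 1 (1,6) count=0: revealed 18 new [(0,2) (0,3) (0,4) (0,5) (0,6) (1,2) (1,3) (1,4) (1,5) (1,6) (2,3) (2,4) (2,5) (2,6) (3,3) (3,4) (3,5) (3,6)] -> total=18
Click 2 (0,3) count=0: revealed 0 new [(none)] -> total=18

Answer: ..#####
..#####
...####
...####
.......
.......
.......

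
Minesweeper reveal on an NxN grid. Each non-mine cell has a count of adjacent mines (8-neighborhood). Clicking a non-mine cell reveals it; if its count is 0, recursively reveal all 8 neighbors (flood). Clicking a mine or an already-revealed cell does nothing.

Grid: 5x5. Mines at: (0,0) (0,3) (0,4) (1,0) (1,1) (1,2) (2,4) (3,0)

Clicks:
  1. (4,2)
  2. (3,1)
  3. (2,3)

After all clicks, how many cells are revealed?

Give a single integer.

Answer: 11

Derivation:
Click 1 (4,2) count=0: revealed 11 new [(2,1) (2,2) (2,3) (3,1) (3,2) (3,3) (3,4) (4,1) (4,2) (4,3) (4,4)] -> total=11
Click 2 (3,1) count=1: revealed 0 new [(none)] -> total=11
Click 3 (2,3) count=2: revealed 0 new [(none)] -> total=11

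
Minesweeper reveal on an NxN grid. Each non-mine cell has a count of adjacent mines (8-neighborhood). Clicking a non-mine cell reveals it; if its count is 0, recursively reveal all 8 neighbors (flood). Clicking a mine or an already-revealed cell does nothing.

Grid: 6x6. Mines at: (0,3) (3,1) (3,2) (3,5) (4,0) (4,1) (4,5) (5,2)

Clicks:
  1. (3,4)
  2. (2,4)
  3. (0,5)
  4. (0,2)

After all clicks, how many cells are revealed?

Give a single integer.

Click 1 (3,4) count=2: revealed 1 new [(3,4)] -> total=1
Click 2 (2,4) count=1: revealed 1 new [(2,4)] -> total=2
Click 3 (0,5) count=0: revealed 5 new [(0,4) (0,5) (1,4) (1,5) (2,5)] -> total=7
Click 4 (0,2) count=1: revealed 1 new [(0,2)] -> total=8

Answer: 8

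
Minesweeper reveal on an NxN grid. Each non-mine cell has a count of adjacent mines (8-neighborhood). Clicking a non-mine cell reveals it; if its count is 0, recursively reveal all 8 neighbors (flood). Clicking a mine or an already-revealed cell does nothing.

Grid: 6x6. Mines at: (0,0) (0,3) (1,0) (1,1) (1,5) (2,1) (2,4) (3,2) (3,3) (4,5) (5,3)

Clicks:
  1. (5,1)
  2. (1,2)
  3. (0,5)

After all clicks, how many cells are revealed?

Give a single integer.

Click 1 (5,1) count=0: revealed 8 new [(3,0) (3,1) (4,0) (4,1) (4,2) (5,0) (5,1) (5,2)] -> total=8
Click 2 (1,2) count=3: revealed 1 new [(1,2)] -> total=9
Click 3 (0,5) count=1: revealed 1 new [(0,5)] -> total=10

Answer: 10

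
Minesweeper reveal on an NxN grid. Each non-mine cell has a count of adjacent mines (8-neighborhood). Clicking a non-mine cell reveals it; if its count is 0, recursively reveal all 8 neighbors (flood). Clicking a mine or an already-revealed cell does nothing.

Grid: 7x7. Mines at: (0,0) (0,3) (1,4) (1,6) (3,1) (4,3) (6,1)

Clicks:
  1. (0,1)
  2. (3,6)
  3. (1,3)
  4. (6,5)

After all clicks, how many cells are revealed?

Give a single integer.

Answer: 21

Derivation:
Click 1 (0,1) count=1: revealed 1 new [(0,1)] -> total=1
Click 2 (3,6) count=0: revealed 19 new [(2,4) (2,5) (2,6) (3,4) (3,5) (3,6) (4,4) (4,5) (4,6) (5,2) (5,3) (5,4) (5,5) (5,6) (6,2) (6,3) (6,4) (6,5) (6,6)] -> total=20
Click 3 (1,3) count=2: revealed 1 new [(1,3)] -> total=21
Click 4 (6,5) count=0: revealed 0 new [(none)] -> total=21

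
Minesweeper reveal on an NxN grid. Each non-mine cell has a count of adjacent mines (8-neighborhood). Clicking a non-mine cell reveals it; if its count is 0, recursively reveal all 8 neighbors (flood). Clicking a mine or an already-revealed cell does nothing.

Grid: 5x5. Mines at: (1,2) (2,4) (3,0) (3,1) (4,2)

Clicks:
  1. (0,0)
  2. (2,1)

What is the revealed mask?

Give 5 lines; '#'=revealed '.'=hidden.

Click 1 (0,0) count=0: revealed 6 new [(0,0) (0,1) (1,0) (1,1) (2,0) (2,1)] -> total=6
Click 2 (2,1) count=3: revealed 0 new [(none)] -> total=6

Answer: ##...
##...
##...
.....
.....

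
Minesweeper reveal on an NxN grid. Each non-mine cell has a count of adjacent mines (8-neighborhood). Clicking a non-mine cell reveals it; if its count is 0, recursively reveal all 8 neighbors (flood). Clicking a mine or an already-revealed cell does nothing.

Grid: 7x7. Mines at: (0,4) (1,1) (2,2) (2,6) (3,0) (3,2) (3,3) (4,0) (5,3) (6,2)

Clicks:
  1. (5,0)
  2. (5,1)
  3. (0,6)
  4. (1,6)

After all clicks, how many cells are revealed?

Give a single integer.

Click 1 (5,0) count=1: revealed 1 new [(5,0)] -> total=1
Click 2 (5,1) count=2: revealed 1 new [(5,1)] -> total=2
Click 3 (0,6) count=0: revealed 4 new [(0,5) (0,6) (1,5) (1,6)] -> total=6
Click 4 (1,6) count=1: revealed 0 new [(none)] -> total=6

Answer: 6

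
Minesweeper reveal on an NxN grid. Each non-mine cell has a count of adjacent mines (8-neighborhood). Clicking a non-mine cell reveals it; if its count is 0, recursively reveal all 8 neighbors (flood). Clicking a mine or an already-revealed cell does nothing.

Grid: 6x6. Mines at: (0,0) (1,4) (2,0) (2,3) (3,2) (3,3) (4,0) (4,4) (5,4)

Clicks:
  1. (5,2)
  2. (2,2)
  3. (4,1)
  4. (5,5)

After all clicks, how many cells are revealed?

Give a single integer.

Answer: 8

Derivation:
Click 1 (5,2) count=0: revealed 6 new [(4,1) (4,2) (4,3) (5,1) (5,2) (5,3)] -> total=6
Click 2 (2,2) count=3: revealed 1 new [(2,2)] -> total=7
Click 3 (4,1) count=2: revealed 0 new [(none)] -> total=7
Click 4 (5,5) count=2: revealed 1 new [(5,5)] -> total=8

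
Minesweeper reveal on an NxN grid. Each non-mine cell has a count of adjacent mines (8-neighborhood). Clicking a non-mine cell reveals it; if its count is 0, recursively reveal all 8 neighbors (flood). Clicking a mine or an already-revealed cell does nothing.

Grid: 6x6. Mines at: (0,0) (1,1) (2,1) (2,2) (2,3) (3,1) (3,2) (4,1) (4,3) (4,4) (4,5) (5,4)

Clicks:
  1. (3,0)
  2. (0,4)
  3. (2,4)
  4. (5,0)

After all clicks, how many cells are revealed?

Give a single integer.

Click 1 (3,0) count=3: revealed 1 new [(3,0)] -> total=1
Click 2 (0,4) count=0: revealed 12 new [(0,2) (0,3) (0,4) (0,5) (1,2) (1,3) (1,4) (1,5) (2,4) (2,5) (3,4) (3,5)] -> total=13
Click 3 (2,4) count=1: revealed 0 new [(none)] -> total=13
Click 4 (5,0) count=1: revealed 1 new [(5,0)] -> total=14

Answer: 14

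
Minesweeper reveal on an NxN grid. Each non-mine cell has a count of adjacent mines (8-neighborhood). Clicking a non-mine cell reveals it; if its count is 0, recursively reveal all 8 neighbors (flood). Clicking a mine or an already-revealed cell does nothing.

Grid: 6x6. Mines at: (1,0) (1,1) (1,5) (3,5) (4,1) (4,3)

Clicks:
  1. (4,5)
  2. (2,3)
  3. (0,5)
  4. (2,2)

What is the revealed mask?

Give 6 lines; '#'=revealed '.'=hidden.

Answer: ..####
..###.
..###.
..###.
.....#
......

Derivation:
Click 1 (4,5) count=1: revealed 1 new [(4,5)] -> total=1
Click 2 (2,3) count=0: revealed 12 new [(0,2) (0,3) (0,4) (1,2) (1,3) (1,4) (2,2) (2,3) (2,4) (3,2) (3,3) (3,4)] -> total=13
Click 3 (0,5) count=1: revealed 1 new [(0,5)] -> total=14
Click 4 (2,2) count=1: revealed 0 new [(none)] -> total=14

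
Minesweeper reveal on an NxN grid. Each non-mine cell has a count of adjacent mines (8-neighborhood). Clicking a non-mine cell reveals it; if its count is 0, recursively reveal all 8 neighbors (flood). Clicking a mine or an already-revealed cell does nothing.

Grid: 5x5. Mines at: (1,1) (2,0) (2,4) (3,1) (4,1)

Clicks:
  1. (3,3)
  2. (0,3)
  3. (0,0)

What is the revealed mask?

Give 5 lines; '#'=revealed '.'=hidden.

Click 1 (3,3) count=1: revealed 1 new [(3,3)] -> total=1
Click 2 (0,3) count=0: revealed 6 new [(0,2) (0,3) (0,4) (1,2) (1,3) (1,4)] -> total=7
Click 3 (0,0) count=1: revealed 1 new [(0,0)] -> total=8

Answer: #.###
..###
.....
...#.
.....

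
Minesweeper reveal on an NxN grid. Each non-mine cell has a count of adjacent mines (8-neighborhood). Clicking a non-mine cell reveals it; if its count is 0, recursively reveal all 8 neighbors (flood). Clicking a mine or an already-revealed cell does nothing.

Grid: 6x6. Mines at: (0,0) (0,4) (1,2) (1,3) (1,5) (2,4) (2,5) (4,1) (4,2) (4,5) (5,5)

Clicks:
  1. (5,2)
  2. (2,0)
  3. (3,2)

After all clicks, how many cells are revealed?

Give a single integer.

Answer: 8

Derivation:
Click 1 (5,2) count=2: revealed 1 new [(5,2)] -> total=1
Click 2 (2,0) count=0: revealed 6 new [(1,0) (1,1) (2,0) (2,1) (3,0) (3,1)] -> total=7
Click 3 (3,2) count=2: revealed 1 new [(3,2)] -> total=8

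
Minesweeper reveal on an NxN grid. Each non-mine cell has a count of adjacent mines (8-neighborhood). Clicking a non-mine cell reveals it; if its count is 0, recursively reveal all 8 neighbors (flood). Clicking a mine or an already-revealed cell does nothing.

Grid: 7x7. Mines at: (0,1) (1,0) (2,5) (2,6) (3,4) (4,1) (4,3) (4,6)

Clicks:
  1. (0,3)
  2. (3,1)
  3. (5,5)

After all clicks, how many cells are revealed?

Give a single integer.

Answer: 19

Derivation:
Click 1 (0,3) count=0: revealed 18 new [(0,2) (0,3) (0,4) (0,5) (0,6) (1,1) (1,2) (1,3) (1,4) (1,5) (1,6) (2,1) (2,2) (2,3) (2,4) (3,1) (3,2) (3,3)] -> total=18
Click 2 (3,1) count=1: revealed 0 new [(none)] -> total=18
Click 3 (5,5) count=1: revealed 1 new [(5,5)] -> total=19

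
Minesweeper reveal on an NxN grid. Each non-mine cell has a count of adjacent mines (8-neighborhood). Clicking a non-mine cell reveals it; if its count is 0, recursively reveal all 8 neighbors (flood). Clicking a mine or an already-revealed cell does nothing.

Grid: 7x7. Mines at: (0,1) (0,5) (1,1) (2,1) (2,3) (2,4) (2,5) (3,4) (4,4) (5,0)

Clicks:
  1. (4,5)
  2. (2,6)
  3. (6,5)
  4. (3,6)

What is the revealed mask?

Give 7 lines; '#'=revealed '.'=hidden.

Click 1 (4,5) count=2: revealed 1 new [(4,5)] -> total=1
Click 2 (2,6) count=1: revealed 1 new [(2,6)] -> total=2
Click 3 (6,5) count=0: revealed 21 new [(3,1) (3,2) (3,3) (3,5) (3,6) (4,1) (4,2) (4,3) (4,6) (5,1) (5,2) (5,3) (5,4) (5,5) (5,6) (6,1) (6,2) (6,3) (6,4) (6,5) (6,6)] -> total=23
Click 4 (3,6) count=1: revealed 0 new [(none)] -> total=23

Answer: .......
.......
......#
.###.##
.###.##
.######
.######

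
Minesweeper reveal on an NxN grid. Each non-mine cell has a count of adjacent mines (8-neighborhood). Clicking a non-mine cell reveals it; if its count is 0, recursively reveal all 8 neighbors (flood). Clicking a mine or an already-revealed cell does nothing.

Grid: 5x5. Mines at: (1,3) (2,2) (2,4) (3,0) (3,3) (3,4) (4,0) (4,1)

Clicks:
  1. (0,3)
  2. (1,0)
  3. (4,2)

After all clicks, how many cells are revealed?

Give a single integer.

Click 1 (0,3) count=1: revealed 1 new [(0,3)] -> total=1
Click 2 (1,0) count=0: revealed 8 new [(0,0) (0,1) (0,2) (1,0) (1,1) (1,2) (2,0) (2,1)] -> total=9
Click 3 (4,2) count=2: revealed 1 new [(4,2)] -> total=10

Answer: 10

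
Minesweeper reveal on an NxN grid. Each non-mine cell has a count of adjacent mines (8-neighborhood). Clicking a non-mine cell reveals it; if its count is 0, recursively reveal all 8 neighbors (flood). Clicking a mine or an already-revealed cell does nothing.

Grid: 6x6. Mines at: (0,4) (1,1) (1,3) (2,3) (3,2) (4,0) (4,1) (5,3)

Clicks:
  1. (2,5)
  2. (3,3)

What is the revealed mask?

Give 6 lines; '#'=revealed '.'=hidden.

Click 1 (2,5) count=0: revealed 10 new [(1,4) (1,5) (2,4) (2,5) (3,4) (3,5) (4,4) (4,5) (5,4) (5,5)] -> total=10
Click 2 (3,3) count=2: revealed 1 new [(3,3)] -> total=11

Answer: ......
....##
....##
...###
....##
....##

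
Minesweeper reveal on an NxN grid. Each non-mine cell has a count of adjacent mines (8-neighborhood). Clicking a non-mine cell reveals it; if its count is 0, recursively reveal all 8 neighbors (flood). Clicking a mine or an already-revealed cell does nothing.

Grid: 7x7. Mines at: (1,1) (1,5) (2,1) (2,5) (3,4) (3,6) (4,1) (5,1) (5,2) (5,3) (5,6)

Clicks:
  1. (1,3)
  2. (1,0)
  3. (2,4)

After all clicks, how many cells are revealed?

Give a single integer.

Answer: 10

Derivation:
Click 1 (1,3) count=0: revealed 9 new [(0,2) (0,3) (0,4) (1,2) (1,3) (1,4) (2,2) (2,3) (2,4)] -> total=9
Click 2 (1,0) count=2: revealed 1 new [(1,0)] -> total=10
Click 3 (2,4) count=3: revealed 0 new [(none)] -> total=10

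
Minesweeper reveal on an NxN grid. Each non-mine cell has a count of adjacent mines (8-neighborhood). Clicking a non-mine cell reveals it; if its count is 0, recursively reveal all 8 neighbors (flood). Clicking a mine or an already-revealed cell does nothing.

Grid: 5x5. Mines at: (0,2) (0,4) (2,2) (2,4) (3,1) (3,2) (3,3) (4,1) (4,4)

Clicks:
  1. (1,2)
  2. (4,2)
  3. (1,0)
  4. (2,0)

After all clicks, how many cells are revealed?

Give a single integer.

Answer: 8

Derivation:
Click 1 (1,2) count=2: revealed 1 new [(1,2)] -> total=1
Click 2 (4,2) count=4: revealed 1 new [(4,2)] -> total=2
Click 3 (1,0) count=0: revealed 6 new [(0,0) (0,1) (1,0) (1,1) (2,0) (2,1)] -> total=8
Click 4 (2,0) count=1: revealed 0 new [(none)] -> total=8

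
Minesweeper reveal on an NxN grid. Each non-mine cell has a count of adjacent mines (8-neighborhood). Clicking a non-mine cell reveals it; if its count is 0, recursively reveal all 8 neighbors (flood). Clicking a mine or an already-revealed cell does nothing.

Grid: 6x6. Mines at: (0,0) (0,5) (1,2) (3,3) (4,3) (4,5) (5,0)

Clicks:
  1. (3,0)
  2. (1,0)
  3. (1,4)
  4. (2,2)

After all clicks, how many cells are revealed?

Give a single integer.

Answer: 12

Derivation:
Click 1 (3,0) count=0: revealed 11 new [(1,0) (1,1) (2,0) (2,1) (2,2) (3,0) (3,1) (3,2) (4,0) (4,1) (4,2)] -> total=11
Click 2 (1,0) count=1: revealed 0 new [(none)] -> total=11
Click 3 (1,4) count=1: revealed 1 new [(1,4)] -> total=12
Click 4 (2,2) count=2: revealed 0 new [(none)] -> total=12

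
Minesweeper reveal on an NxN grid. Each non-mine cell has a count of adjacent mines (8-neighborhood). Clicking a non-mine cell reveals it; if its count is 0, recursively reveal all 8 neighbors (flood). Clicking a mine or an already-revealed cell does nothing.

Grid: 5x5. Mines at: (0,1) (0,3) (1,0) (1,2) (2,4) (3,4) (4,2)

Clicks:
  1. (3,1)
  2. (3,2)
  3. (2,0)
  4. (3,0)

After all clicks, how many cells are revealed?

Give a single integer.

Answer: 7

Derivation:
Click 1 (3,1) count=1: revealed 1 new [(3,1)] -> total=1
Click 2 (3,2) count=1: revealed 1 new [(3,2)] -> total=2
Click 3 (2,0) count=1: revealed 1 new [(2,0)] -> total=3
Click 4 (3,0) count=0: revealed 4 new [(2,1) (3,0) (4,0) (4,1)] -> total=7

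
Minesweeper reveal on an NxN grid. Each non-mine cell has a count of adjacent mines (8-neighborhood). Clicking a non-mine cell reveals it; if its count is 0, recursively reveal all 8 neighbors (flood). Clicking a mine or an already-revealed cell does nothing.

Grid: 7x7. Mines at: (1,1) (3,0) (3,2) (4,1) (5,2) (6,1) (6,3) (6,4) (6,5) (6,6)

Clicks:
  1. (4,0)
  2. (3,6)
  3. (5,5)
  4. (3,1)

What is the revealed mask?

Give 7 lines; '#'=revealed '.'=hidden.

Click 1 (4,0) count=2: revealed 1 new [(4,0)] -> total=1
Click 2 (3,6) count=0: revealed 27 new [(0,2) (0,3) (0,4) (0,5) (0,6) (1,2) (1,3) (1,4) (1,5) (1,6) (2,2) (2,3) (2,4) (2,5) (2,6) (3,3) (3,4) (3,5) (3,6) (4,3) (4,4) (4,5) (4,6) (5,3) (5,4) (5,5) (5,6)] -> total=28
Click 3 (5,5) count=3: revealed 0 new [(none)] -> total=28
Click 4 (3,1) count=3: revealed 1 new [(3,1)] -> total=29

Answer: ..#####
..#####
..#####
.#.####
#..####
...####
.......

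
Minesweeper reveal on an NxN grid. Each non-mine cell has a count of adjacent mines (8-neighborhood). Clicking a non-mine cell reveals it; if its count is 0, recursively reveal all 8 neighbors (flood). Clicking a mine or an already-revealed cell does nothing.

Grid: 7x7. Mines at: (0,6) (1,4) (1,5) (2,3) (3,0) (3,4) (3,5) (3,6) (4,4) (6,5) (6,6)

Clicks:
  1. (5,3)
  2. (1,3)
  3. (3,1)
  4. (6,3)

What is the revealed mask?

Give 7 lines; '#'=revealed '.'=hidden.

Click 1 (5,3) count=1: revealed 1 new [(5,3)] -> total=1
Click 2 (1,3) count=2: revealed 1 new [(1,3)] -> total=2
Click 3 (3,1) count=1: revealed 1 new [(3,1)] -> total=3
Click 4 (6,3) count=0: revealed 15 new [(3,2) (3,3) (4,0) (4,1) (4,2) (4,3) (5,0) (5,1) (5,2) (5,4) (6,0) (6,1) (6,2) (6,3) (6,4)] -> total=18

Answer: .......
...#...
.......
.###...
####...
#####..
#####..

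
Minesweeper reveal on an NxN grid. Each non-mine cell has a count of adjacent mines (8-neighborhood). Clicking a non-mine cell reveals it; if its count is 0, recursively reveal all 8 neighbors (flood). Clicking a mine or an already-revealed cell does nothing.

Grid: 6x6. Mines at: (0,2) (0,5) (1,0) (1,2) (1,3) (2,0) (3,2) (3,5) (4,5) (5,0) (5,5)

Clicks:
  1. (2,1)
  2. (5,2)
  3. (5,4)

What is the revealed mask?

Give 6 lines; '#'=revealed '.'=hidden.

Click 1 (2,1) count=4: revealed 1 new [(2,1)] -> total=1
Click 2 (5,2) count=0: revealed 8 new [(4,1) (4,2) (4,3) (4,4) (5,1) (5,2) (5,3) (5,4)] -> total=9
Click 3 (5,4) count=2: revealed 0 new [(none)] -> total=9

Answer: ......
......
.#....
......
.####.
.####.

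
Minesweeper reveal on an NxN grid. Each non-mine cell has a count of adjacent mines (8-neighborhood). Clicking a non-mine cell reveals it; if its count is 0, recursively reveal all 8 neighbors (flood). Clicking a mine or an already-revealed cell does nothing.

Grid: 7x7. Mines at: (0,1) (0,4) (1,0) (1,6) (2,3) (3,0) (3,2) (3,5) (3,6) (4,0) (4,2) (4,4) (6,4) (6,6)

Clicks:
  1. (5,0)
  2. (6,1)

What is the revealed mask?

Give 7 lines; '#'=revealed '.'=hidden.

Answer: .......
.......
.......
.......
.......
####...
####...

Derivation:
Click 1 (5,0) count=1: revealed 1 new [(5,0)] -> total=1
Click 2 (6,1) count=0: revealed 7 new [(5,1) (5,2) (5,3) (6,0) (6,1) (6,2) (6,3)] -> total=8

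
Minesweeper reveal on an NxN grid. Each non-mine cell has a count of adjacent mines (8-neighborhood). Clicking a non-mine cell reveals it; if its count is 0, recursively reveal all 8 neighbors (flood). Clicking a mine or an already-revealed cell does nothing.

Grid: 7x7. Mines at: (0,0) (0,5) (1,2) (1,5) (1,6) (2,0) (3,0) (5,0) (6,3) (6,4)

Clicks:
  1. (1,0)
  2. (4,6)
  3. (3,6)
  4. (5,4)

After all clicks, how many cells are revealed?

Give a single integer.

Click 1 (1,0) count=2: revealed 1 new [(1,0)] -> total=1
Click 2 (4,6) count=0: revealed 26 new [(2,1) (2,2) (2,3) (2,4) (2,5) (2,6) (3,1) (3,2) (3,3) (3,4) (3,5) (3,6) (4,1) (4,2) (4,3) (4,4) (4,5) (4,6) (5,1) (5,2) (5,3) (5,4) (5,5) (5,6) (6,5) (6,6)] -> total=27
Click 3 (3,6) count=0: revealed 0 new [(none)] -> total=27
Click 4 (5,4) count=2: revealed 0 new [(none)] -> total=27

Answer: 27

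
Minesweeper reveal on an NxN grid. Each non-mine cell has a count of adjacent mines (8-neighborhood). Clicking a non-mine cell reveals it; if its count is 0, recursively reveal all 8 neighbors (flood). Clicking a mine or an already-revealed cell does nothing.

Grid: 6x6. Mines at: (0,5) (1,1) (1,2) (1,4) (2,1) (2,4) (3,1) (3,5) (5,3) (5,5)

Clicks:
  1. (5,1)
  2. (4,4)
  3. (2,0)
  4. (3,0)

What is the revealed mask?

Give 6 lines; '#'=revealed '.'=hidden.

Answer: ......
......
#.....
#.....
###.#.
###...

Derivation:
Click 1 (5,1) count=0: revealed 6 new [(4,0) (4,1) (4,2) (5,0) (5,1) (5,2)] -> total=6
Click 2 (4,4) count=3: revealed 1 new [(4,4)] -> total=7
Click 3 (2,0) count=3: revealed 1 new [(2,0)] -> total=8
Click 4 (3,0) count=2: revealed 1 new [(3,0)] -> total=9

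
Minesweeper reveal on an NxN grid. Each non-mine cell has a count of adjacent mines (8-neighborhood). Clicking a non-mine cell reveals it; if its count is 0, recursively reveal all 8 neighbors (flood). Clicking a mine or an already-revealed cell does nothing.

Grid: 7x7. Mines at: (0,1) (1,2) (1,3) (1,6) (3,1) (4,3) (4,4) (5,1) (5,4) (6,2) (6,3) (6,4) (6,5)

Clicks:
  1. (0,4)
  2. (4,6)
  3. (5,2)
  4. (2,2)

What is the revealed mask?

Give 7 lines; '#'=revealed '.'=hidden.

Click 1 (0,4) count=1: revealed 1 new [(0,4)] -> total=1
Click 2 (4,6) count=0: revealed 8 new [(2,5) (2,6) (3,5) (3,6) (4,5) (4,6) (5,5) (5,6)] -> total=9
Click 3 (5,2) count=4: revealed 1 new [(5,2)] -> total=10
Click 4 (2,2) count=3: revealed 1 new [(2,2)] -> total=11

Answer: ....#..
.......
..#..##
.....##
.....##
..#..##
.......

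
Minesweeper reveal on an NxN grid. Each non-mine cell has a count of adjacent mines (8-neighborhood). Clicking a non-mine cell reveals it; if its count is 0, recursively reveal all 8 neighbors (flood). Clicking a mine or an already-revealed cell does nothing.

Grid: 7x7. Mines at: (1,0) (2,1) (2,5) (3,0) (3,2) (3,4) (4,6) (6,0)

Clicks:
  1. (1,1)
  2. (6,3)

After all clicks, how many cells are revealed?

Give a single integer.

Click 1 (1,1) count=2: revealed 1 new [(1,1)] -> total=1
Click 2 (6,3) count=0: revealed 17 new [(4,1) (4,2) (4,3) (4,4) (4,5) (5,1) (5,2) (5,3) (5,4) (5,5) (5,6) (6,1) (6,2) (6,3) (6,4) (6,5) (6,6)] -> total=18

Answer: 18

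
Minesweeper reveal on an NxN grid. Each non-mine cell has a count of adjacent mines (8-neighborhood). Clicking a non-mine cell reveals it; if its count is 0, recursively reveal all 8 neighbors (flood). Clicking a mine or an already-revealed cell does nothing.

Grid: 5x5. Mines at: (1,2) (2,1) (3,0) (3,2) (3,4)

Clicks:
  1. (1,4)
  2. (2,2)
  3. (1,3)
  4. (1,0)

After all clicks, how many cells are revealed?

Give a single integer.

Click 1 (1,4) count=0: revealed 6 new [(0,3) (0,4) (1,3) (1,4) (2,3) (2,4)] -> total=6
Click 2 (2,2) count=3: revealed 1 new [(2,2)] -> total=7
Click 3 (1,3) count=1: revealed 0 new [(none)] -> total=7
Click 4 (1,0) count=1: revealed 1 new [(1,0)] -> total=8

Answer: 8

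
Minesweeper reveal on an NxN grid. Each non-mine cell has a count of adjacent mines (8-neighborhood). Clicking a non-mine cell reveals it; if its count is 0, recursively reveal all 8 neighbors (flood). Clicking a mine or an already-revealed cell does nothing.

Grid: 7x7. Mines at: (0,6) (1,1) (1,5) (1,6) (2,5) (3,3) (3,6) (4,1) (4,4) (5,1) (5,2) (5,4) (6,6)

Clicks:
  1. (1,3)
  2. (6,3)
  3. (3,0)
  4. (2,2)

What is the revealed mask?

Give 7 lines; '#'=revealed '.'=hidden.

Answer: ..###..
..###..
..###..
#......
.......
.......
...#...

Derivation:
Click 1 (1,3) count=0: revealed 9 new [(0,2) (0,3) (0,4) (1,2) (1,3) (1,4) (2,2) (2,3) (2,4)] -> total=9
Click 2 (6,3) count=2: revealed 1 new [(6,3)] -> total=10
Click 3 (3,0) count=1: revealed 1 new [(3,0)] -> total=11
Click 4 (2,2) count=2: revealed 0 new [(none)] -> total=11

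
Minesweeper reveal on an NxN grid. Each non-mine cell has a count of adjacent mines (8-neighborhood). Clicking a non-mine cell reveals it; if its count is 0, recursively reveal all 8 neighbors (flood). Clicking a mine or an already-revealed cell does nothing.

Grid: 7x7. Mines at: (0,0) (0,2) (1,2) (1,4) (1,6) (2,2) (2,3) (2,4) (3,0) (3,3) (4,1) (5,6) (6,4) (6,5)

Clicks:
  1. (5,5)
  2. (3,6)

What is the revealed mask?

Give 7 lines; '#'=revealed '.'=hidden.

Answer: .......
.......
.....##
.....##
.....##
.....#.
.......

Derivation:
Click 1 (5,5) count=3: revealed 1 new [(5,5)] -> total=1
Click 2 (3,6) count=0: revealed 6 new [(2,5) (2,6) (3,5) (3,6) (4,5) (4,6)] -> total=7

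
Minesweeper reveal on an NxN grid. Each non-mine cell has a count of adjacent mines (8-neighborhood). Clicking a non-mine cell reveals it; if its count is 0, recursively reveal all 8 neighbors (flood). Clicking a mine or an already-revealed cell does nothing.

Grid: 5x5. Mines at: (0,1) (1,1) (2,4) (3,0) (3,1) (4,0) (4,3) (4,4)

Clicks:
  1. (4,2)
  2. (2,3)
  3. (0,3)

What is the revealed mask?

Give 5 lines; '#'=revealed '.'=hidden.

Answer: ..###
..###
...#.
.....
..#..

Derivation:
Click 1 (4,2) count=2: revealed 1 new [(4,2)] -> total=1
Click 2 (2,3) count=1: revealed 1 new [(2,3)] -> total=2
Click 3 (0,3) count=0: revealed 6 new [(0,2) (0,3) (0,4) (1,2) (1,3) (1,4)] -> total=8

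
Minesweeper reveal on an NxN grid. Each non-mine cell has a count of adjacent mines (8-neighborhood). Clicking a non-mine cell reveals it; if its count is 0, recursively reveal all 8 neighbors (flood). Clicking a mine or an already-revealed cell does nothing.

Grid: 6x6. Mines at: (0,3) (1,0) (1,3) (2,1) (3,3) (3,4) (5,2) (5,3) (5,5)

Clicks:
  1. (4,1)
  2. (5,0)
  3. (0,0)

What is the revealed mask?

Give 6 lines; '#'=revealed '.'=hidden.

Answer: #.....
......
......
##....
##....
##....

Derivation:
Click 1 (4,1) count=1: revealed 1 new [(4,1)] -> total=1
Click 2 (5,0) count=0: revealed 5 new [(3,0) (3,1) (4,0) (5,0) (5,1)] -> total=6
Click 3 (0,0) count=1: revealed 1 new [(0,0)] -> total=7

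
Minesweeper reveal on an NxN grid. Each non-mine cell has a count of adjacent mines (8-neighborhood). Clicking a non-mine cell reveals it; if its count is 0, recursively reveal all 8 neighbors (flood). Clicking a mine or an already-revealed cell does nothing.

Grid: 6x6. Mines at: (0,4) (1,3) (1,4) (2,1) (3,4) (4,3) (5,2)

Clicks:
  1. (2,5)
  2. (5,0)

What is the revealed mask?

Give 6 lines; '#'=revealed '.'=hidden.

Click 1 (2,5) count=2: revealed 1 new [(2,5)] -> total=1
Click 2 (5,0) count=0: revealed 6 new [(3,0) (3,1) (4,0) (4,1) (5,0) (5,1)] -> total=7

Answer: ......
......
.....#
##....
##....
##....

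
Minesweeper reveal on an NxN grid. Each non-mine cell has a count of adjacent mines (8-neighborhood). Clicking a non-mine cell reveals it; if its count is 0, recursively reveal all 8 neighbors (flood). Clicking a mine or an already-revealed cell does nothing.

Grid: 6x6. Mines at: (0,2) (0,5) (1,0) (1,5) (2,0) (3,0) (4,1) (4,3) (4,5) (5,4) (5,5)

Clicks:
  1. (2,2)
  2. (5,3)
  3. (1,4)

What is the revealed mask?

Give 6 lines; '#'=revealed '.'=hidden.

Click 1 (2,2) count=0: revealed 12 new [(1,1) (1,2) (1,3) (1,4) (2,1) (2,2) (2,3) (2,4) (3,1) (3,2) (3,3) (3,4)] -> total=12
Click 2 (5,3) count=2: revealed 1 new [(5,3)] -> total=13
Click 3 (1,4) count=2: revealed 0 new [(none)] -> total=13

Answer: ......
.####.
.####.
.####.
......
...#..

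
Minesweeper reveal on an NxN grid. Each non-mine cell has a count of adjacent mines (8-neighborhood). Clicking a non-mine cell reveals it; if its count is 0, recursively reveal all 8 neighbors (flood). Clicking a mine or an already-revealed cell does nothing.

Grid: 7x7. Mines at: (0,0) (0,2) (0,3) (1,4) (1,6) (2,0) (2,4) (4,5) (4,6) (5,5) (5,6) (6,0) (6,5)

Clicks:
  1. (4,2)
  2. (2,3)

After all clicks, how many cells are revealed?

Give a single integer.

Answer: 25

Derivation:
Click 1 (4,2) count=0: revealed 25 new [(1,1) (1,2) (1,3) (2,1) (2,2) (2,3) (3,0) (3,1) (3,2) (3,3) (3,4) (4,0) (4,1) (4,2) (4,3) (4,4) (5,0) (5,1) (5,2) (5,3) (5,4) (6,1) (6,2) (6,3) (6,4)] -> total=25
Click 2 (2,3) count=2: revealed 0 new [(none)] -> total=25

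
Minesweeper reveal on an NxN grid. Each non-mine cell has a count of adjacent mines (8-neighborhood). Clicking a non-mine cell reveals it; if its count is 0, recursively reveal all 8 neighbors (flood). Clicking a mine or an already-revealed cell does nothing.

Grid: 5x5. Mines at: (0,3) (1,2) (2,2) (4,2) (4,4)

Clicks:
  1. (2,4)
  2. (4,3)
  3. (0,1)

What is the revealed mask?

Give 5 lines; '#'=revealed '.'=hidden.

Answer: .#...
...##
...##
...##
...#.

Derivation:
Click 1 (2,4) count=0: revealed 6 new [(1,3) (1,4) (2,3) (2,4) (3,3) (3,4)] -> total=6
Click 2 (4,3) count=2: revealed 1 new [(4,3)] -> total=7
Click 3 (0,1) count=1: revealed 1 new [(0,1)] -> total=8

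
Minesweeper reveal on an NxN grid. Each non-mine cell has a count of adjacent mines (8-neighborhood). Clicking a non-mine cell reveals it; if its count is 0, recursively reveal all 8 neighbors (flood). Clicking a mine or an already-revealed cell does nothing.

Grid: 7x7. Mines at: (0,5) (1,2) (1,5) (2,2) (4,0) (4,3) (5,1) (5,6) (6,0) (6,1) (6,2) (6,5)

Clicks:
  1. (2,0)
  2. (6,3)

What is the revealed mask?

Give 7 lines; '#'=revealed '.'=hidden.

Answer: ##.....
##.....
##.....
##.....
.......
.......
...#...

Derivation:
Click 1 (2,0) count=0: revealed 8 new [(0,0) (0,1) (1,0) (1,1) (2,0) (2,1) (3,0) (3,1)] -> total=8
Click 2 (6,3) count=1: revealed 1 new [(6,3)] -> total=9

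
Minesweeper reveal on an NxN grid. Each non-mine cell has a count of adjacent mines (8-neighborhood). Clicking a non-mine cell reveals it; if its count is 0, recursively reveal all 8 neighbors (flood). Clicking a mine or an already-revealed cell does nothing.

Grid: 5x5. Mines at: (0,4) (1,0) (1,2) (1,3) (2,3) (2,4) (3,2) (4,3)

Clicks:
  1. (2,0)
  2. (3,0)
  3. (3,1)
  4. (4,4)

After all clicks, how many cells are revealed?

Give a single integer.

Click 1 (2,0) count=1: revealed 1 new [(2,0)] -> total=1
Click 2 (3,0) count=0: revealed 5 new [(2,1) (3,0) (3,1) (4,0) (4,1)] -> total=6
Click 3 (3,1) count=1: revealed 0 new [(none)] -> total=6
Click 4 (4,4) count=1: revealed 1 new [(4,4)] -> total=7

Answer: 7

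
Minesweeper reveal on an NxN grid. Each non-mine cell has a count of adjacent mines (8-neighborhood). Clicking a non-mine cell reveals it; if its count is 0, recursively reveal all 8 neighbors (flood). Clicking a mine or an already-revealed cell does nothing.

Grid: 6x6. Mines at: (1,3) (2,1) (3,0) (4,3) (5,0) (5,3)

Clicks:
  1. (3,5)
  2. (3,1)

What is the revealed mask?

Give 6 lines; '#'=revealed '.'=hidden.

Click 1 (3,5) count=0: revealed 12 new [(0,4) (0,5) (1,4) (1,5) (2,4) (2,5) (3,4) (3,5) (4,4) (4,5) (5,4) (5,5)] -> total=12
Click 2 (3,1) count=2: revealed 1 new [(3,1)] -> total=13

Answer: ....##
....##
....##
.#..##
....##
....##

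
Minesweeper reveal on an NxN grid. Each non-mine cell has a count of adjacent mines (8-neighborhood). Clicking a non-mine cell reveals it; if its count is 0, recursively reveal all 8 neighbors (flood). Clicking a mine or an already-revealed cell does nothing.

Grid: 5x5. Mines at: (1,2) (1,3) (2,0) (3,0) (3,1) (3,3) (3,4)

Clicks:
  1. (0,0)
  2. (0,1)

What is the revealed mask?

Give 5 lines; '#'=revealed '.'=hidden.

Answer: ##...
##...
.....
.....
.....

Derivation:
Click 1 (0,0) count=0: revealed 4 new [(0,0) (0,1) (1,0) (1,1)] -> total=4
Click 2 (0,1) count=1: revealed 0 new [(none)] -> total=4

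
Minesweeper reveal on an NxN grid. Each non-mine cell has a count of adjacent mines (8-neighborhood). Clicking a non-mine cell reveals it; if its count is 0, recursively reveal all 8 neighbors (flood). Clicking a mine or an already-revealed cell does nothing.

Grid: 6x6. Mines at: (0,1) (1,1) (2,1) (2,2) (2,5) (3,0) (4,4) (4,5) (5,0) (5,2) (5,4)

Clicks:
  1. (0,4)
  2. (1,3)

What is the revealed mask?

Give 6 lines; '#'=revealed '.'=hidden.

Answer: ..####
..####
......
......
......
......

Derivation:
Click 1 (0,4) count=0: revealed 8 new [(0,2) (0,3) (0,4) (0,5) (1,2) (1,3) (1,4) (1,5)] -> total=8
Click 2 (1,3) count=1: revealed 0 new [(none)] -> total=8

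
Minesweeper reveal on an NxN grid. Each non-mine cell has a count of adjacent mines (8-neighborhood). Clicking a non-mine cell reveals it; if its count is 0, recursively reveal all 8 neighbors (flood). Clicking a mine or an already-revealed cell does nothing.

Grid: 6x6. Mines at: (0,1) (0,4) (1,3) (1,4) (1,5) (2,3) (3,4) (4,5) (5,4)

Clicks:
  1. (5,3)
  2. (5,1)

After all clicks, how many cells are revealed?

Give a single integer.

Click 1 (5,3) count=1: revealed 1 new [(5,3)] -> total=1
Click 2 (5,1) count=0: revealed 17 new [(1,0) (1,1) (1,2) (2,0) (2,1) (2,2) (3,0) (3,1) (3,2) (3,3) (4,0) (4,1) (4,2) (4,3) (5,0) (5,1) (5,2)] -> total=18

Answer: 18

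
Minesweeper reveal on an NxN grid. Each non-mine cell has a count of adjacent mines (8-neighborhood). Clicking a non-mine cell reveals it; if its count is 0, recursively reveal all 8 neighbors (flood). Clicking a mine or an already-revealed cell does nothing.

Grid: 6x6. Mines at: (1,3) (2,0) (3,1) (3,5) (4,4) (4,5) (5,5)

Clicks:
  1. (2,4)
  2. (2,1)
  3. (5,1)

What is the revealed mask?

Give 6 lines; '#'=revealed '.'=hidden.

Click 1 (2,4) count=2: revealed 1 new [(2,4)] -> total=1
Click 2 (2,1) count=2: revealed 1 new [(2,1)] -> total=2
Click 3 (5,1) count=0: revealed 8 new [(4,0) (4,1) (4,2) (4,3) (5,0) (5,1) (5,2) (5,3)] -> total=10

Answer: ......
......
.#..#.
......
####..
####..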